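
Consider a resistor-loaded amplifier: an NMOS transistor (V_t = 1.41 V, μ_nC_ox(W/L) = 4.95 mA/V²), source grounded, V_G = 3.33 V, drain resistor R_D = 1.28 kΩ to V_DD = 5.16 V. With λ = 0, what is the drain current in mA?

V_GS = V_G = 3.33 V, so V_ov = 3.33 − 1.41 = 1.92 V.
Assume saturation: I_D = ½ k_n V_ov² = 0.5 × 4.95 × 1.92² = 9.12 mA, giving V_DS = V_DD − I_D R_D = 5.16 − 9.12 × 1.28 = -6.52 V.
But -6.52 V < V_ov = 1.92 V, so the device is actually in triode.
In triode I_D = k_n[V_ov V_DS − ½ V_DS²] and I_D = (V_DD − V_DS)/R_D. Equating: 3.17 V_DS² − 13.17 V_DS + 5.16 = 0, giving V_DS = 0.438 V (the root below V_ov).
I_D = (5.16 − 0.438) / 1.28 = 3.69 mA.

I_D = 3.69 mA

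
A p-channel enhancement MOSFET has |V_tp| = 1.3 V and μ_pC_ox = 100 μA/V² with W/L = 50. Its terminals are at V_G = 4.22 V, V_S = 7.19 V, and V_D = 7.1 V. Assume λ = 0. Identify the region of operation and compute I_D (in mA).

Triode; I_D = 0.731 mA

V_SG = V_S − V_G = 7.19 − 4.22 = 2.97 V; V_SD = V_S − V_D = 7.19 − 7.1 = 0.09 V.
k_p = μ_pC_ox · (W/L) = 5 mA/V².
V_ov = V_SG − |V_tp| = 2.97 − 1.3 = 1.67 V.
Since V_SD = 0.09 V < V_ov = 1.67 V, the device is in the triode region.
I_D = k_p [V_ov · V_SD − ½ V_SD²] = 5 × [1.67 × 0.09 − 0.5 × 0.09²] = 0.731 mA.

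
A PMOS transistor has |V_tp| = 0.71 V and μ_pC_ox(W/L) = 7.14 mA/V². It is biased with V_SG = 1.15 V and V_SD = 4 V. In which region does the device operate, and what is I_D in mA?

Saturation; I_D = 0.691 mA

V_ov = V_SG − |V_tp| = 1.15 − 0.71 = 0.44 V.
Since V_SD = 4 V ≥ V_ov = 0.44 V, the device is in saturation.
I_D = ½ k_p V_ov² = 0.5 × 7.14 × 0.44² = 0.691 mA.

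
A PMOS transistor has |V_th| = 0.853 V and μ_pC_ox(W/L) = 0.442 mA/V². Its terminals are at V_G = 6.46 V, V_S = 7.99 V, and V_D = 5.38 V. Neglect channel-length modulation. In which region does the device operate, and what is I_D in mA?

V_SG = V_S − V_G = 7.99 − 6.46 = 1.53 V; V_SD = V_S − V_D = 7.99 − 5.38 = 2.61 V.
V_ov = V_SG − |V_th| = 1.53 − 0.853 = 0.677 V.
Since V_SD = 2.61 V ≥ V_ov = 0.677 V, the device is in saturation.
I_D = ½ k_p V_ov² = 0.5 × 0.442 × 0.677² = 0.101 mA.

Saturation; I_D = 0.101 mA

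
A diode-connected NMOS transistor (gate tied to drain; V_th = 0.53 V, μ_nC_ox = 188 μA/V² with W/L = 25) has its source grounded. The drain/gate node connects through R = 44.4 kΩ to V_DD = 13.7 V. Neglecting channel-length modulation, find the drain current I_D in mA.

I_D = 0.289 mA

With gate tied to drain, V_GS = V_DS ≥ V_GS − V_th, so the device is in saturation.
k_n = μ_nC_ox · (W/L) = 4.7 mA/V².
KCL at the drain: ½ k_n (V_GS − V_th)² = (V_DD − V_GS)/R.
Let x = V_GS − 0.53. Then 104 x² + x − 13.17 = 0, giving x = 0.351 V (positive root), so V_GS = 0.881 V.
I_D = (V_DD − V_GS)/R = (13.7 − 0.881) / 44.4 = 0.289 mA.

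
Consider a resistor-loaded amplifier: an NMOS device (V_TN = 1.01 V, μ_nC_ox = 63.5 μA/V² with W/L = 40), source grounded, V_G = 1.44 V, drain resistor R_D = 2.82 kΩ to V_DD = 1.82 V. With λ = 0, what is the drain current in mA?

I_D = 0.235 mA

V_GS = V_G = 1.44 V, so V_ov = 1.44 − 1.01 = 0.43 V.
k_n = μ_nC_ox · (W/L) = 2.54 mA/V².
Assume saturation: I_D = ½ k_n V_ov² = 0.5 × 2.54 × 0.43² = 0.235 mA, giving V_DS = V_DD − I_D R_D = 1.82 − 0.235 × 2.82 = 1.16 V.
V_DS = 1.16 V ≥ V_ov = 0.43 V, confirming saturation.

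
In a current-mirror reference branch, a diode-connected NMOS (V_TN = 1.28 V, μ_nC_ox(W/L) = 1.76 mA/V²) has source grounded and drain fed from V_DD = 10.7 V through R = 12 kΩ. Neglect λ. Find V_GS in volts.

With gate tied to drain, V_GS = V_DS ≥ V_GS − V_TN, so the device is in saturation.
KCL at the drain: ½ k_n (V_GS − V_TN)² = (V_DD − V_GS)/R.
Let x = V_GS − 1.28. Then 10.6 x² + x − 9.42 = 0, giving x = 0.898 V (positive root), so V_GS = 2.18 V.
I_D = (V_DD − V_GS)/R = (10.7 − 2.18) / 12 = 0.71 mA.

V_GS = 2.18 V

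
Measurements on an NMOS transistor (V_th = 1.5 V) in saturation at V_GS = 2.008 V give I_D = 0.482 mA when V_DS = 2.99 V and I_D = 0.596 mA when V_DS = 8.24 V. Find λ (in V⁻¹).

λ = 0.0521 V⁻¹

With V_GS fixed, I_D ∝ (1 + λ V_DS) in saturation, so I_D2/I_D1 = (1 + λ V_DS2)/(1 + λ V_DS1).
0.596/0.482 = 1.237 = (1 + 8.24 λ)/(1 + 2.99 λ).
Solving: λ (I_D1 V_DS2 − I_D2 V_DS1) = I_D2 − I_D1, so λ = (0.596 − 0.482) / (0.482 × 8.24 − 0.596 × 2.99) = 0.114 / 2.19 = 0.0521 V⁻¹.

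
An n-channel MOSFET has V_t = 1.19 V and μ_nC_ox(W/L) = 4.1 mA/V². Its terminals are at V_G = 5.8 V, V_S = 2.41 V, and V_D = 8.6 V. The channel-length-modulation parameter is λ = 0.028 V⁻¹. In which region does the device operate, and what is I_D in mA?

Saturation; I_D = 11.6 mA

V_GS = V_G − V_S = 5.8 − 2.41 = 3.39 V; V_DS = V_D − V_S = 8.6 − 2.41 = 6.19 V.
V_ov = V_GS − V_t = 3.39 − 1.19 = 2.2 V.
Since V_DS = 6.19 V ≥ V_ov = 2.2 V, the device is in saturation.
I_D = ½ k_n V_ov² (1 + λ V_DS) = 0.5 × 4.1 × 2.2² × (1 + 0.028 × 6.19) = 11.6 mA.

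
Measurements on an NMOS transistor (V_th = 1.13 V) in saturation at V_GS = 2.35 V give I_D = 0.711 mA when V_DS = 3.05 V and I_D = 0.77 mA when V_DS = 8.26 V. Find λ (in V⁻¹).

λ = 0.0167 V⁻¹

With V_GS fixed, I_D ∝ (1 + λ V_DS) in saturation, so I_D2/I_D1 = (1 + λ V_DS2)/(1 + λ V_DS1).
0.77/0.711 = 1.083 = (1 + 8.26 λ)/(1 + 3.05 λ).
Solving: λ (I_D1 V_DS2 − I_D2 V_DS1) = I_D2 − I_D1, so λ = (0.77 − 0.711) / (0.711 × 8.26 − 0.77 × 3.05) = 0.059 / 3.52 = 0.0167 V⁻¹.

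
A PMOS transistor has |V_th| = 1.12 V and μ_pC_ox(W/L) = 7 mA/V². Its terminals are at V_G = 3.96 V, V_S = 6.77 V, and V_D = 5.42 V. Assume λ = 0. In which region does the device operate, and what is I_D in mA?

Triode; I_D = 9.59 mA

V_SG = V_S − V_G = 6.77 − 3.96 = 2.81 V; V_SD = V_S − V_D = 6.77 − 5.42 = 1.35 V.
V_ov = V_SG − |V_th| = 2.81 − 1.12 = 1.69 V.
Since V_SD = 1.35 V < V_ov = 1.69 V, the device is in the triode region.
I_D = k_p [V_ov · V_SD − ½ V_SD²] = 7 × [1.69 × 1.35 − 0.5 × 1.35²] = 9.59 mA.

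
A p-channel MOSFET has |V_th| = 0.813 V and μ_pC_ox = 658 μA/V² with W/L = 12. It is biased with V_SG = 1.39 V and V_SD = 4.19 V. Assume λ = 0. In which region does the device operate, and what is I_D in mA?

k_p = μ_pC_ox · (W/L) = 7.896 mA/V².
V_ov = V_SG − |V_th| = 1.39 − 0.813 = 0.577 V.
Since V_SD = 4.19 V ≥ V_ov = 0.577 V, the device is in saturation.
I_D = ½ k_p V_ov² = 0.5 × 7.896 × 0.577² = 1.31 mA.

Saturation; I_D = 1.31 mA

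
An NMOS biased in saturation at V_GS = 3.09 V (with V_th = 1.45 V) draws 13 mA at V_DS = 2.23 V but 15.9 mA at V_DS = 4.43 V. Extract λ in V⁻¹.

With V_GS fixed, I_D ∝ (1 + λ V_DS) in saturation, so I_D2/I_D1 = (1 + λ V_DS2)/(1 + λ V_DS1).
15.9/13 = 1.223 = (1 + 4.43 λ)/(1 + 2.23 λ).
Solving: λ (I_D1 V_DS2 − I_D2 V_DS1) = I_D2 − I_D1, so λ = (15.9 − 13) / (13 × 4.43 − 15.9 × 2.23) = 2.9 / 22.1 = 0.131 V⁻¹.

λ = 0.131 V⁻¹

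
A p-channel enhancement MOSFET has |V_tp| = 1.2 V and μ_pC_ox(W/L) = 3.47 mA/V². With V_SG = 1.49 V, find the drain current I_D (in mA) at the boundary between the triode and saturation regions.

At the boundary V_SD = V_ov = V_SG − |V_tp| = 1.49 − 1.2 = 0.29 V.
I_D = ½ k_p V_ov² = 0.5 × 3.47 × 0.29² = 0.146 mA.

I_D = 0.146 mA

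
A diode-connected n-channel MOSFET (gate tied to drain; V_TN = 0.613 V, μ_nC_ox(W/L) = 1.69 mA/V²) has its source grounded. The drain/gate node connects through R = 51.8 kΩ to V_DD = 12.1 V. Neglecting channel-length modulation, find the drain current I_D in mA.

I_D = 0.212 mA

With gate tied to drain, V_GS = V_DS ≥ V_GS − V_TN, so the device is in saturation.
KCL at the drain: ½ k_n (V_GS − V_TN)² = (V_DD − V_GS)/R.
Let x = V_GS − 0.613. Then 43.8 x² + x − 11.49 = 0, giving x = 0.501 V (positive root), so V_GS = 1.11 V.
I_D = (V_DD − V_GS)/R = (12.1 − 1.11) / 51.8 = 0.212 mA.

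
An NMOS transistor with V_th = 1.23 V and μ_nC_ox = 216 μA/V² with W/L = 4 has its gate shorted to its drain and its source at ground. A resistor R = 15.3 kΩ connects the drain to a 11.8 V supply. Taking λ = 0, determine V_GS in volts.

V_GS = 2.42 V

With gate tied to drain, V_GS = V_DS ≥ V_GS − V_th, so the device is in saturation.
k_n = μ_nC_ox · (W/L) = 0.864 mA/V².
KCL at the drain: ½ k_n (V_GS − V_th)² = (V_DD − V_GS)/R.
Let x = V_GS − 1.23. Then 6.61 x² + x − 10.57 = 0, giving x = 1.19 V (positive root), so V_GS = 2.42 V.
I_D = (V_DD − V_GS)/R = (11.8 − 2.42) / 15.3 = 0.613 mA.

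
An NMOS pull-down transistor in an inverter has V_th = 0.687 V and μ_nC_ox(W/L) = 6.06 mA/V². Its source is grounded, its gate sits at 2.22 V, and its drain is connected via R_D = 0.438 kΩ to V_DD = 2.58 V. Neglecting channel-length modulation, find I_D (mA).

V_GS = V_G = 2.22 V, so V_ov = 2.22 − 0.687 = 1.53 V.
Assume saturation: I_D = ½ k_n V_ov² = 0.5 × 6.06 × 1.53² = 7.12 mA, giving V_DS = V_DD − I_D R_D = 2.58 − 7.12 × 0.438 = -0.539 V.
But -0.539 V < V_ov = 1.53 V, so the device is actually in triode.
In triode I_D = k_n[V_ov V_DS − ½ V_DS²] and I_D = (V_DD − V_DS)/R_D. Equating: 1.33 V_DS² − 5.069 V_DS + 2.58 = 0, giving V_DS = 0.605 V (the root below V_ov).
I_D = (2.58 − 0.605) / 0.438 = 4.51 mA.

I_D = 4.51 mA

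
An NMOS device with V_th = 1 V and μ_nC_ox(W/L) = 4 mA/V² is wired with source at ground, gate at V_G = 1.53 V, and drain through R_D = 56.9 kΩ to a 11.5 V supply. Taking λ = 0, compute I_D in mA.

V_GS = V_G = 1.53 V, so V_ov = 1.53 − 1 = 0.53 V.
Assume saturation: I_D = ½ k_n V_ov² = 0.5 × 4 × 0.53² = 0.562 mA, giving V_DS = V_DD − I_D R_D = 11.5 − 0.562 × 56.9 = -20.5 V.
But -20.5 V < V_ov = 0.53 V, so the device is actually in triode.
In triode I_D = k_n[V_ov V_DS − ½ V_DS²] and I_D = (V_DD − V_DS)/R_D. Equating: 114 V_DS² − 121.6 V_DS + 11.5 = 0, giving V_DS = 0.105 V (the root below V_ov).
I_D = (11.5 − 0.105) / 56.9 = 0.2 mA.

I_D = 0.200 mA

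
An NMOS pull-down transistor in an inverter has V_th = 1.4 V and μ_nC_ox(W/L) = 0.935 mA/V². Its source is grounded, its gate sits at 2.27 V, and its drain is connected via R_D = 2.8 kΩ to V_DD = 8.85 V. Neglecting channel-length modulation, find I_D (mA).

I_D = 0.354 mA

V_GS = V_G = 2.27 V, so V_ov = 2.27 − 1.4 = 0.87 V.
Assume saturation: I_D = ½ k_n V_ov² = 0.5 × 0.935 × 0.87² = 0.354 mA, giving V_DS = V_DD − I_D R_D = 8.85 − 0.354 × 2.8 = 7.86 V.
V_DS = 7.86 V ≥ V_ov = 0.87 V, confirming saturation.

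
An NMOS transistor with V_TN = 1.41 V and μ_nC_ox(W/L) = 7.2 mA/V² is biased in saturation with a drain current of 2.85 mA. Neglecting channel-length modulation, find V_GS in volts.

In saturation I_D = ½ k_n (V_GS − V_TN)², so V_GS − V_TN = √(2 I_D / k_n) = √(2 × 2.85 / 7.2) = 0.89 V.
V_GS = 1.41 + 0.89 = 2.3 V.

V_GS = 2.30 V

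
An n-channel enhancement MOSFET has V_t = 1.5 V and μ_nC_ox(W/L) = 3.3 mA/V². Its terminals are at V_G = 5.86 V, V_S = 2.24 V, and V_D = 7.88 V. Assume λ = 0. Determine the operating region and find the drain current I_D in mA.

V_GS = V_G − V_S = 5.86 − 2.24 = 3.62 V; V_DS = V_D − V_S = 7.88 − 2.24 = 5.64 V.
V_ov = V_GS − V_t = 3.62 − 1.5 = 2.12 V.
Since V_DS = 5.64 V ≥ V_ov = 2.12 V, the device is in saturation.
I_D = ½ k_n V_ov² = 0.5 × 3.3 × 2.12² = 7.42 mA.

Saturation; I_D = 7.42 mA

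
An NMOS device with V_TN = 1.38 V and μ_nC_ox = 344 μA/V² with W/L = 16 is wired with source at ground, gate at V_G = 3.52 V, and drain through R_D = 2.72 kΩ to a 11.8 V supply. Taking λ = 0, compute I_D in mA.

V_GS = V_G = 3.52 V, so V_ov = 3.52 − 1.38 = 2.14 V.
k_n = μ_nC_ox · (W/L) = 5.504 mA/V².
Assume saturation: I_D = ½ k_n V_ov² = 0.5 × 5.504 × 2.14² = 12.6 mA, giving V_DS = V_DD − I_D R_D = 11.8 − 12.6 × 2.72 = -22.5 V.
But -22.5 V < V_ov = 2.14 V, so the device is actually in triode.
In triode I_D = k_n[V_ov V_DS − ½ V_DS²] and I_D = (V_DD − V_DS)/R_D. Equating: 7.49 V_DS² − 33.04 V_DS + 11.8 = 0, giving V_DS = 0.392 V (the root below V_ov).
I_D = (11.8 − 0.392) / 2.72 = 4.19 mA.

I_D = 4.19 mA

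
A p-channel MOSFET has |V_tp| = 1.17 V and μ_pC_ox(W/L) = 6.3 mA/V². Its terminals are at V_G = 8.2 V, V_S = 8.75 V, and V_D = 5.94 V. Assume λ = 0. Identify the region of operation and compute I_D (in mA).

Cutoff; I_D = 0 mA

V_SG = V_S − V_G = 8.75 − 8.2 = 0.55 V; V_SD = V_S − V_D = 8.75 − 5.94 = 2.81 V.
V_SG = 0.55 V < |V_tp| = 1.17 V, so the transistor is in cutoff.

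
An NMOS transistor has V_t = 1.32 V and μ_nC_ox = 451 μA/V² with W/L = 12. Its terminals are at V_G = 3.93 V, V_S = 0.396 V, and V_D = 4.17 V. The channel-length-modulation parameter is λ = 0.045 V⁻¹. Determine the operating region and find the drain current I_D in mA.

Saturation; I_D = 15.5 mA

V_GS = V_G − V_S = 3.93 − 0.396 = 3.53 V; V_DS = V_D − V_S = 4.17 − 0.396 = 3.77 V.
k_n = μ_nC_ox · (W/L) = 5.412 mA/V².
V_ov = V_GS − V_t = 3.53 − 1.32 = 2.21 V.
Since V_DS = 3.77 V ≥ V_ov = 2.21 V, the device is in saturation.
I_D = ½ k_n V_ov² (1 + λ V_DS) = 0.5 × 5.412 × 2.21² × (1 + 0.045 × 3.77) = 15.5 mA.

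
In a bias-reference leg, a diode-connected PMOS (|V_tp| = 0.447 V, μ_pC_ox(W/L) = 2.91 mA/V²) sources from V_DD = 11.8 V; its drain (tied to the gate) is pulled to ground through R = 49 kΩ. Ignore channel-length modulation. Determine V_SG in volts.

V_SG = 0.839 V

With gate tied to drain, V_SG = V_SD ≥ V_SG − |V_tp|, so the device is in saturation.
KCL at the drain: ½ k_p (V_SG − |V_tp|)² = (V_DD − V_SG)/R.
Let x = V_SG − 0.447. Then 71.3 x² + x − 11.35 = 0, giving x = 0.392 V (positive root), so V_SG = 0.839 V.
I_D = (V_DD − V_SG)/R = (11.8 − 0.839) / 49 = 0.224 mA.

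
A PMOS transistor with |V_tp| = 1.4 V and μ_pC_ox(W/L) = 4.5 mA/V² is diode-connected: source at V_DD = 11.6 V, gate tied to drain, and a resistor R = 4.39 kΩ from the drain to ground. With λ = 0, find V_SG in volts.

V_SG = 2.37 V

With gate tied to drain, V_SG = V_SD ≥ V_SG − |V_tp|, so the device is in saturation.
KCL at the drain: ½ k_p (V_SG − |V_tp|)² = (V_DD − V_SG)/R.
Let x = V_SG − 1.4. Then 9.88 x² + x − 10.2 = 0, giving x = 0.967 V (positive root), so V_SG = 2.37 V.
I_D = (V_DD − V_SG)/R = (11.6 − 2.37) / 4.39 = 2.1 mA.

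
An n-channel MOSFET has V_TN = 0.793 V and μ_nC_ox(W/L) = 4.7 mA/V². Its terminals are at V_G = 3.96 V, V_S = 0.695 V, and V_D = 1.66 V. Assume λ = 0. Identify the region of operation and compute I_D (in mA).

V_GS = V_G − V_S = 3.96 − 0.695 = 3.27 V; V_DS = V_D − V_S = 1.66 − 0.695 = 0.965 V.
V_ov = V_GS − V_TN = 3.27 − 0.793 = 2.47 V.
Since V_DS = 0.965 V < V_ov = 2.47 V, the device is in the triode region.
I_D = k_n [V_ov · V_DS − ½ V_DS²] = 4.7 × [2.47 × 0.965 − 0.5 × 0.965²] = 9.02 mA.

Triode; I_D = 9.02 mA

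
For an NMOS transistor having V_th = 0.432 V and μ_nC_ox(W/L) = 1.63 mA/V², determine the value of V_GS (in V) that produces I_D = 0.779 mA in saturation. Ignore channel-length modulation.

V_GS = 1.41 V

In saturation I_D = ½ k_n (V_GS − V_th)², so V_GS − V_th = √(2 I_D / k_n) = √(2 × 0.779 / 1.63) = 0.978 V.
V_GS = 0.432 + 0.978 = 1.41 V.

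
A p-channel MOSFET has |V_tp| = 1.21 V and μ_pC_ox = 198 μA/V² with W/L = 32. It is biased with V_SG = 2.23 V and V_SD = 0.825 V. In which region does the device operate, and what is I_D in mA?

k_p = μ_pC_ox · (W/L) = 6.336 mA/V².
V_ov = V_SG − |V_tp| = 2.23 − 1.21 = 1.02 V.
Since V_SD = 0.825 V < V_ov = 1.02 V, the device is in the triode region.
I_D = k_p [V_ov · V_SD − ½ V_SD²] = 6.336 × [1.02 × 0.825 − 0.5 × 0.825²] = 3.18 mA.

Triode; I_D = 3.18 mA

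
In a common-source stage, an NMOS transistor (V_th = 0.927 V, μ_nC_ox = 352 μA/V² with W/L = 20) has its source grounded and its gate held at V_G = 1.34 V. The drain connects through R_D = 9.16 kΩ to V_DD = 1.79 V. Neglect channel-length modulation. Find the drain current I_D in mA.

I_D = 0.188 mA

V_GS = V_G = 1.34 V, so V_ov = 1.34 − 0.927 = 0.413 V.
k_n = μ_nC_ox · (W/L) = 7.04 mA/V².
Assume saturation: I_D = ½ k_n V_ov² = 0.5 × 7.04 × 0.413² = 0.6 mA, giving V_DS = V_DD − I_D R_D = 1.79 − 0.6 × 9.16 = -3.71 V.
But -3.71 V < V_ov = 0.413 V, so the device is actually in triode.
In triode I_D = k_n[V_ov V_DS − ½ V_DS²] and I_D = (V_DD − V_DS)/R_D. Equating: 32.2 V_DS² − 27.63 V_DS + 1.79 = 0, giving V_DS = 0.0706 V (the root below V_ov).
I_D = (1.79 − 0.0706) / 9.16 = 0.188 mA.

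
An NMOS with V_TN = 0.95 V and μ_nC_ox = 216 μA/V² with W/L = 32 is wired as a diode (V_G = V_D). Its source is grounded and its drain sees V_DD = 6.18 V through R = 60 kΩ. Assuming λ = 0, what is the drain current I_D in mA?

I_D = 0.0846 mA

With gate tied to drain, V_GS = V_DS ≥ V_GS − V_TN, so the device is in saturation.
k_n = μ_nC_ox · (W/L) = 6.912 mA/V².
KCL at the drain: ½ k_n (V_GS − V_TN)² = (V_DD − V_GS)/R.
Let x = V_GS − 0.95. Then 207 x² + x − 5.23 = 0, giving x = 0.156 V (positive root), so V_GS = 1.11 V.
I_D = (V_DD − V_GS)/R = (6.18 − 1.11) / 60 = 0.0846 mA.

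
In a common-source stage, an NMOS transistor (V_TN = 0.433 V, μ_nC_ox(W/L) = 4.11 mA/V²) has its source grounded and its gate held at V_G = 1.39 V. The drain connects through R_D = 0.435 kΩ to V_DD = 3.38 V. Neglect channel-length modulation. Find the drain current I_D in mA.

V_GS = V_G = 1.39 V, so V_ov = 1.39 − 0.433 = 0.957 V.
Assume saturation: I_D = ½ k_n V_ov² = 0.5 × 4.11 × 0.957² = 1.88 mA, giving V_DS = V_DD − I_D R_D = 3.38 − 1.88 × 0.435 = 2.56 V.
V_DS = 2.56 V ≥ V_ov = 0.957 V, confirming saturation.

I_D = 1.88 mA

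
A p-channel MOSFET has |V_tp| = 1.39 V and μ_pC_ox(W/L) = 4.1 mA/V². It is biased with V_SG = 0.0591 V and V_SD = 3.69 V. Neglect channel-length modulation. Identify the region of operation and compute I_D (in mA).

Cutoff; I_D = 0 mA

V_SG = 0.0591 V < |V_tp| = 1.39 V, so the transistor is in cutoff.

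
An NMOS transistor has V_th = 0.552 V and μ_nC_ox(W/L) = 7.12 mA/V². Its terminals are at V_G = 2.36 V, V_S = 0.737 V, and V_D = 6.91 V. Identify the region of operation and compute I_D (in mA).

V_GS = V_G − V_S = 2.36 − 0.737 = 1.62 V; V_DS = V_D − V_S = 6.91 − 0.737 = 6.17 V.
V_ov = V_GS − V_th = 1.62 − 0.552 = 1.07 V.
Since V_DS = 6.17 V ≥ V_ov = 1.07 V, the device is in saturation.
I_D = ½ k_n V_ov² = 0.5 × 7.12 × 1.07² = 4.08 mA.

Saturation; I_D = 4.08 mA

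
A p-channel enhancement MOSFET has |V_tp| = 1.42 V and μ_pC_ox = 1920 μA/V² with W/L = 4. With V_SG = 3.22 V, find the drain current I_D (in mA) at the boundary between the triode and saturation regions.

At the boundary V_SD = V_ov = V_SG − |V_tp| = 3.22 − 1.42 = 1.8 V.
k_p = μ_pC_ox · (W/L) = 7.68 mA/V².
I_D = ½ k_p V_ov² = 0.5 × 7.68 × 1.8² = 12.4 mA.

I_D = 12.4 mA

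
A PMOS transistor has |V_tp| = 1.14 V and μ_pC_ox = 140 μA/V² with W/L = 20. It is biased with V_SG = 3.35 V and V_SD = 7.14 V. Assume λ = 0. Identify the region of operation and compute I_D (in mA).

k_p = μ_pC_ox · (W/L) = 2.8 mA/V².
V_ov = V_SG − |V_tp| = 3.35 − 1.14 = 2.21 V.
Since V_SD = 7.14 V ≥ V_ov = 2.21 V, the device is in saturation.
I_D = ½ k_p V_ov² = 0.5 × 2.8 × 2.21² = 6.84 mA.

Saturation; I_D = 6.84 mA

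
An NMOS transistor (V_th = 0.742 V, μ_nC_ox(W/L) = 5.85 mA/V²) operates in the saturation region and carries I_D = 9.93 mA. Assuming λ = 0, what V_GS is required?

V_GS = 2.58 V

In saturation I_D = ½ k_n (V_GS − V_th)², so V_GS − V_th = √(2 I_D / k_n) = √(2 × 9.93 / 5.85) = 1.84 V.
V_GS = 0.742 + 1.84 = 2.58 V.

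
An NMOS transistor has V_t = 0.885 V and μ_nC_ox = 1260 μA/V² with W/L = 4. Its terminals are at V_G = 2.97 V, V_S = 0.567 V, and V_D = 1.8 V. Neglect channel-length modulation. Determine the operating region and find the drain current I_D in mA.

V_GS = V_G − V_S = 2.97 − 0.567 = 2.4 V; V_DS = V_D − V_S = 1.8 − 0.567 = 1.23 V.
k_n = μ_nC_ox · (W/L) = 5.04 mA/V².
V_ov = V_GS − V_t = 2.4 − 0.885 = 1.52 V.
Since V_DS = 1.23 V < V_ov = 1.52 V, the device is in the triode region.
I_D = k_n [V_ov · V_DS − ½ V_DS²] = 5.04 × [1.52 × 1.23 − 0.5 × 1.23²] = 5.6 mA.

Triode; I_D = 5.60 mA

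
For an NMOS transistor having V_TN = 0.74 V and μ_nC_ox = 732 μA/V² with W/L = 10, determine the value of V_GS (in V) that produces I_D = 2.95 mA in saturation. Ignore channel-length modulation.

k_n = μ_nC_ox · (W/L) = 7.32 mA/V².
In saturation I_D = ½ k_n (V_GS − V_TN)², so V_GS − V_TN = √(2 I_D / k_n) = √(2 × 2.95 / 7.32) = 0.898 V.
V_GS = 0.74 + 0.898 = 1.64 V.

V_GS = 1.64 V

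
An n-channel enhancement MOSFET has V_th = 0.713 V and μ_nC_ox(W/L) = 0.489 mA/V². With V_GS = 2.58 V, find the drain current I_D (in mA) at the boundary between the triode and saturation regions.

I_D = 0.852 mA

At the boundary V_DS = V_ov = V_GS − V_th = 2.58 − 0.713 = 1.87 V.
I_D = ½ k_n V_ov² = 0.5 × 0.489 × 1.87² = 0.852 mA.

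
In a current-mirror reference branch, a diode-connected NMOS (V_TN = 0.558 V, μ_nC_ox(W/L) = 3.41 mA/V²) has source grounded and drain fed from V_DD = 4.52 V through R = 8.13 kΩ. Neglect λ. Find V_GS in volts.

With gate tied to drain, V_GS = V_DS ≥ V_GS − V_TN, so the device is in saturation.
KCL at the drain: ½ k_n (V_GS − V_TN)² = (V_DD − V_GS)/R.
Let x = V_GS − 0.558. Then 13.9 x² + x − 3.962 = 0, giving x = 0.5 V (positive root), so V_GS = 1.06 V.
I_D = (V_DD − V_GS)/R = (4.52 − 1.06) / 8.13 = 0.426 mA.

V_GS = 1.06 V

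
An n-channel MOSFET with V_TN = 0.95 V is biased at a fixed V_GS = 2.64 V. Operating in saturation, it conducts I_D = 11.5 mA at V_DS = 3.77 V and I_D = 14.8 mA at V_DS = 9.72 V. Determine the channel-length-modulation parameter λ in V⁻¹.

With V_GS fixed, I_D ∝ (1 + λ V_DS) in saturation, so I_D2/I_D1 = (1 + λ V_DS2)/(1 + λ V_DS1).
14.8/11.5 = 1.287 = (1 + 9.72 λ)/(1 + 3.77 λ).
Solving: λ (I_D1 V_DS2 − I_D2 V_DS1) = I_D2 − I_D1, so λ = (14.8 − 11.5) / (11.5 × 9.72 − 14.8 × 3.77) = 3.3 / 56 = 0.0589 V⁻¹.

λ = 0.0589 V⁻¹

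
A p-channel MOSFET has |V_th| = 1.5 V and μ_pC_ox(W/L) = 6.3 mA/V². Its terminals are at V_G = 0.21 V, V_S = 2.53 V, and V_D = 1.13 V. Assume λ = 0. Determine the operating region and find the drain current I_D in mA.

Saturation; I_D = 2.12 mA

V_SG = V_S − V_G = 2.53 − 0.21 = 2.32 V; V_SD = V_S − V_D = 2.53 − 1.13 = 1.4 V.
V_ov = V_SG − |V_th| = 2.32 − 1.5 = 0.82 V.
Since V_SD = 1.4 V ≥ V_ov = 0.82 V, the device is in saturation.
I_D = ½ k_p V_ov² = 0.5 × 6.3 × 0.82² = 2.12 mA.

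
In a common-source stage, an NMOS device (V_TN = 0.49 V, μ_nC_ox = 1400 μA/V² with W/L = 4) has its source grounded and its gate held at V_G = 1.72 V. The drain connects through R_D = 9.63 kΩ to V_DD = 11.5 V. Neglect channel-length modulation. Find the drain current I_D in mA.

I_D = 1.18 mA

V_GS = V_G = 1.72 V, so V_ov = 1.72 − 0.49 = 1.23 V.
k_n = μ_nC_ox · (W/L) = 5.6 mA/V².
Assume saturation: I_D = ½ k_n V_ov² = 0.5 × 5.6 × 1.23² = 4.24 mA, giving V_DS = V_DD − I_D R_D = 11.5 − 4.24 × 9.63 = -29.3 V.
But -29.3 V < V_ov = 1.23 V, so the device is actually in triode.
In triode I_D = k_n[V_ov V_DS − ½ V_DS²] and I_D = (V_DD − V_DS)/R_D. Equating: 27 V_DS² − 67.33 V_DS + 11.5 = 0, giving V_DS = 0.184 V (the root below V_ov).
I_D = (11.5 − 0.184) / 9.63 = 1.18 mA.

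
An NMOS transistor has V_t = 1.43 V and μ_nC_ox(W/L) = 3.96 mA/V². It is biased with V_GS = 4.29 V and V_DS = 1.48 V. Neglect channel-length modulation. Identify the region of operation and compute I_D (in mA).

Triode; I_D = 12.4 mA

V_ov = V_GS − V_t = 4.29 − 1.43 = 2.86 V.
Since V_DS = 1.48 V < V_ov = 2.86 V, the device is in the triode region.
I_D = k_n [V_ov · V_DS − ½ V_DS²] = 3.96 × [2.86 × 1.48 − 0.5 × 1.48²] = 12.4 mA.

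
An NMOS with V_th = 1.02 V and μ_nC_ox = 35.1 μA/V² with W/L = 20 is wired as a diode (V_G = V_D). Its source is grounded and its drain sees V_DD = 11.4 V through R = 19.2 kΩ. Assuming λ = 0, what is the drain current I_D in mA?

I_D = 0.480 mA

With gate tied to drain, V_GS = V_DS ≥ V_GS − V_th, so the device is in saturation.
k_n = μ_nC_ox · (W/L) = 0.702 mA/V².
KCL at the drain: ½ k_n (V_GS − V_th)² = (V_DD − V_GS)/R.
Let x = V_GS − 1.02. Then 6.74 x² + x − 10.38 = 0, giving x = 1.17 V (positive root), so V_GS = 2.19 V.
I_D = (V_DD − V_GS)/R = (11.4 − 2.19) / 19.2 = 0.48 mA.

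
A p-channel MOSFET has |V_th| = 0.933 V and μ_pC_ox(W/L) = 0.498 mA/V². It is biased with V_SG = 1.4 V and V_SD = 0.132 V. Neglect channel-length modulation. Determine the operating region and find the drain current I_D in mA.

V_ov = V_SG − |V_th| = 1.4 − 0.933 = 0.467 V.
Since V_SD = 0.132 V < V_ov = 0.467 V, the device is in the triode region.
I_D = k_p [V_ov · V_SD − ½ V_SD²] = 0.498 × [0.467 × 0.132 − 0.5 × 0.132²] = 0.0264 mA.

Triode; I_D = 0.0264 mA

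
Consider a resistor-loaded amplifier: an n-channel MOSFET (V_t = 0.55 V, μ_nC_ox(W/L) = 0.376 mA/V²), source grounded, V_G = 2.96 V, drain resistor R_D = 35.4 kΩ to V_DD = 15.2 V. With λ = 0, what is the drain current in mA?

I_D = 0.415 mA

V_GS = V_G = 2.96 V, so V_ov = 2.96 − 0.55 = 2.41 V.
Assume saturation: I_D = ½ k_n V_ov² = 0.5 × 0.376 × 2.41² = 1.09 mA, giving V_DS = V_DD − I_D R_D = 15.2 − 1.09 × 35.4 = -23.5 V.
But -23.5 V < V_ov = 2.41 V, so the device is actually in triode.
In triode I_D = k_n[V_ov V_DS − ½ V_DS²] and I_D = (V_DD − V_DS)/R_D. Equating: 6.66 V_DS² − 33.08 V_DS + 15.2 = 0, giving V_DS = 0.512 V (the root below V_ov).
I_D = (15.2 − 0.512) / 35.4 = 0.415 mA.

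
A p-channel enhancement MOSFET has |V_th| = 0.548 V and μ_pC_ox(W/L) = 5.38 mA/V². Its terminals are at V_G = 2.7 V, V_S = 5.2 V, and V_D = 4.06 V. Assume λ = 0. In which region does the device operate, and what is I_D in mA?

V_SG = V_S − V_G = 5.2 − 2.7 = 2.5 V; V_SD = V_S − V_D = 5.2 − 4.06 = 1.14 V.
V_ov = V_SG − |V_th| = 2.5 − 0.548 = 1.95 V.
Since V_SD = 1.14 V < V_ov = 1.95 V, the device is in the triode region.
I_D = k_p [V_ov · V_SD − ½ V_SD²] = 5.38 × [1.95 × 1.14 − 0.5 × 1.14²] = 8.48 mA.

Triode; I_D = 8.48 mA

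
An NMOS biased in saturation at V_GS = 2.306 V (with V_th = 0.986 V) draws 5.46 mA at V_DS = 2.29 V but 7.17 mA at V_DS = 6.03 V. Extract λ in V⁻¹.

With V_GS fixed, I_D ∝ (1 + λ V_DS) in saturation, so I_D2/I_D1 = (1 + λ V_DS2)/(1 + λ V_DS1).
7.17/5.46 = 1.313 = (1 + 6.03 λ)/(1 + 2.29 λ).
Solving: λ (I_D1 V_DS2 − I_D2 V_DS1) = I_D2 − I_D1, so λ = (7.17 − 5.46) / (5.46 × 6.03 − 7.17 × 2.29) = 1.71 / 16.5 = 0.104 V⁻¹.

λ = 0.104 V⁻¹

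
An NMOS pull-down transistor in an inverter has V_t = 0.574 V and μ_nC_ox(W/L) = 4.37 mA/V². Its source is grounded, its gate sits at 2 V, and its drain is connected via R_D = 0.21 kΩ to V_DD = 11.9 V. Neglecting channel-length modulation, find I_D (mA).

V_GS = V_G = 2 V, so V_ov = 2 − 0.574 = 1.43 V.
Assume saturation: I_D = ½ k_n V_ov² = 0.5 × 4.37 × 1.43² = 4.44 mA, giving V_DS = V_DD − I_D R_D = 11.9 − 4.44 × 0.21 = 11 V.
V_DS = 11 V ≥ V_ov = 1.43 V, confirming saturation.

I_D = 4.44 mA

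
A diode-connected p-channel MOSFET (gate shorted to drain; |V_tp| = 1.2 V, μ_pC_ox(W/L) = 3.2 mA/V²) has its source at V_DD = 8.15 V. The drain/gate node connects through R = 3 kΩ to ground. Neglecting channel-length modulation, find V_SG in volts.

V_SG = 2.30 V

With gate tied to drain, V_SG = V_SD ≥ V_SG − |V_tp|, so the device is in saturation.
KCL at the drain: ½ k_p (V_SG − |V_tp|)² = (V_DD − V_SG)/R.
Let x = V_SG − 1.2. Then 4.8 x² + x − 6.95 = 0, giving x = 1.1 V (positive root), so V_SG = 2.3 V.
I_D = (V_DD − V_SG)/R = (8.15 − 2.3) / 3 = 1.95 mA.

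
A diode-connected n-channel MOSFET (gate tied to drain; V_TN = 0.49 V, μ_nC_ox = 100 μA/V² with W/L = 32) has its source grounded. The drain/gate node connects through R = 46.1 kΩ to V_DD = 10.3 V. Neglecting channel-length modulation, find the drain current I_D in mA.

I_D = 0.205 mA

With gate tied to drain, V_GS = V_DS ≥ V_GS − V_TN, so the device is in saturation.
k_n = μ_nC_ox · (W/L) = 3.2 mA/V².
KCL at the drain: ½ k_n (V_GS − V_TN)² = (V_DD − V_GS)/R.
Let x = V_GS − 0.49. Then 73.8 x² + x − 9.81 = 0, giving x = 0.358 V (positive root), so V_GS = 0.848 V.
I_D = (V_DD − V_GS)/R = (10.3 − 0.848) / 46.1 = 0.205 mA.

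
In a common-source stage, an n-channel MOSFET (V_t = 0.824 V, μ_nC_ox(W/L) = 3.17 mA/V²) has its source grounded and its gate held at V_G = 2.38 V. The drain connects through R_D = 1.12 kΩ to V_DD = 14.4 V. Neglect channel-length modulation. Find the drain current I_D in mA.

I_D = 3.84 mA

V_GS = V_G = 2.38 V, so V_ov = 2.38 − 0.824 = 1.56 V.
Assume saturation: I_D = ½ k_n V_ov² = 0.5 × 3.17 × 1.56² = 3.84 mA, giving V_DS = V_DD − I_D R_D = 14.4 − 3.84 × 1.12 = 10.1 V.
V_DS = 10.1 V ≥ V_ov = 1.56 V, confirming saturation.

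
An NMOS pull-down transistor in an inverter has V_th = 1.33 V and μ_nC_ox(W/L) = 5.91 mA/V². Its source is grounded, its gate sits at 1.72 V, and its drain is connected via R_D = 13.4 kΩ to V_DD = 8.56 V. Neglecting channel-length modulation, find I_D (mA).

I_D = 0.449 mA

V_GS = V_G = 1.72 V, so V_ov = 1.72 − 1.33 = 0.39 V.
Assume saturation: I_D = ½ k_n V_ov² = 0.5 × 5.91 × 0.39² = 0.449 mA, giving V_DS = V_DD − I_D R_D = 8.56 − 0.449 × 13.4 = 2.54 V.
V_DS = 2.54 V ≥ V_ov = 0.39 V, confirming saturation.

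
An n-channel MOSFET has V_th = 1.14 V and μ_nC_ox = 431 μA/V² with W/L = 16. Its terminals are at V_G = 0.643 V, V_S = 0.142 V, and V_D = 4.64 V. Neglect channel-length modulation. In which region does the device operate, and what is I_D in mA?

Cutoff; I_D = 0 mA

V_GS = V_G − V_S = 0.643 − 0.142 = 0.501 V; V_DS = V_D − V_S = 4.64 − 0.142 = 4.5 V.
V_GS = 0.501 V < V_th = 1.14 V, so the transistor is in cutoff.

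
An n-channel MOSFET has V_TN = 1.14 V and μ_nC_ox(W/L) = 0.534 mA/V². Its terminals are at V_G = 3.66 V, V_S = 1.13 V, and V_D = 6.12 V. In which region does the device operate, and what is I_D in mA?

V_GS = V_G − V_S = 3.66 − 1.13 = 2.53 V; V_DS = V_D − V_S = 6.12 − 1.13 = 4.99 V.
V_ov = V_GS − V_TN = 2.53 − 1.14 = 1.39 V.
Since V_DS = 4.99 V ≥ V_ov = 1.39 V, the device is in saturation.
I_D = ½ k_n V_ov² = 0.5 × 0.534 × 1.39² = 0.516 mA.

Saturation; I_D = 0.516 mA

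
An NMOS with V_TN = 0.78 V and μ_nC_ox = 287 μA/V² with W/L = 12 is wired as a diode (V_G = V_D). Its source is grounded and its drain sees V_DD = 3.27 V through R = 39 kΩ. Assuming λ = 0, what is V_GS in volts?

V_GS = 0.965 V

With gate tied to drain, V_GS = V_DS ≥ V_GS − V_TN, so the device is in saturation.
k_n = μ_nC_ox · (W/L) = 3.444 mA/V².
KCL at the drain: ½ k_n (V_GS − V_TN)² = (V_DD − V_GS)/R.
Let x = V_GS − 0.78. Then 67.2 x² + x − 2.49 = 0, giving x = 0.185 V (positive root), so V_GS = 0.965 V.
I_D = (V_DD − V_GS)/R = (3.27 − 0.965) / 39 = 0.0591 mA.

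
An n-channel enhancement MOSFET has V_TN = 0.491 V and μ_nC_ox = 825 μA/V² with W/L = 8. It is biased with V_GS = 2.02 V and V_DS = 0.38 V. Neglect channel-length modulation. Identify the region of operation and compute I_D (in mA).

k_n = μ_nC_ox · (W/L) = 6.6 mA/V².
V_ov = V_GS − V_TN = 2.02 − 0.491 = 1.53 V.
Since V_DS = 0.38 V < V_ov = 1.53 V, the device is in the triode region.
I_D = k_n [V_ov · V_DS − ½ V_DS²] = 6.6 × [1.53 × 0.38 − 0.5 × 0.38²] = 3.36 mA.

Triode; I_D = 3.36 mA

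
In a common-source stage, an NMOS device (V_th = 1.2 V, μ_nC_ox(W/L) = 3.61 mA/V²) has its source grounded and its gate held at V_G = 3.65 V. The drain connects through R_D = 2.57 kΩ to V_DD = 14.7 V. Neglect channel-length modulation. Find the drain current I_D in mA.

V_GS = V_G = 3.65 V, so V_ov = 3.65 − 1.2 = 2.45 V.
Assume saturation: I_D = ½ k_n V_ov² = 0.5 × 3.61 × 2.45² = 10.8 mA, giving V_DS = V_DD − I_D R_D = 14.7 − 10.8 × 2.57 = -13.1 V.
But -13.1 V < V_ov = 2.45 V, so the device is actually in triode.
In triode I_D = k_n[V_ov V_DS − ½ V_DS²] and I_D = (V_DD − V_DS)/R_D. Equating: 4.64 V_DS² − 23.73 V_DS + 14.7 = 0, giving V_DS = 0.721 V (the root below V_ov).
I_D = (14.7 − 0.721) / 2.57 = 5.44 mA.

I_D = 5.44 mA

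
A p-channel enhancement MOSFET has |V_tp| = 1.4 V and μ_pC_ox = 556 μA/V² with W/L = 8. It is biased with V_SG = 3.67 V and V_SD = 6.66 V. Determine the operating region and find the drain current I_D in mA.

Saturation; I_D = 11.5 mA

k_p = μ_pC_ox · (W/L) = 4.448 mA/V².
V_ov = V_SG − |V_tp| = 3.67 − 1.4 = 2.27 V.
Since V_SD = 6.66 V ≥ V_ov = 2.27 V, the device is in saturation.
I_D = ½ k_p V_ov² = 0.5 × 4.448 × 2.27² = 11.5 mA.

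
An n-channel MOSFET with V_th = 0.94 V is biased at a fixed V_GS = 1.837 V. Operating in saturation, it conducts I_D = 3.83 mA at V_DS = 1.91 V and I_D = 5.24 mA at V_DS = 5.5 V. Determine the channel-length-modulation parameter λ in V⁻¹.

With V_GS fixed, I_D ∝ (1 + λ V_DS) in saturation, so I_D2/I_D1 = (1 + λ V_DS2)/(1 + λ V_DS1).
5.24/3.83 = 1.368 = (1 + 5.5 λ)/(1 + 1.91 λ).
Solving: λ (I_D1 V_DS2 − I_D2 V_DS1) = I_D2 − I_D1, so λ = (5.24 − 3.83) / (3.83 × 5.5 − 5.24 × 1.91) = 1.41 / 11.1 = 0.128 V⁻¹.

λ = 0.128 V⁻¹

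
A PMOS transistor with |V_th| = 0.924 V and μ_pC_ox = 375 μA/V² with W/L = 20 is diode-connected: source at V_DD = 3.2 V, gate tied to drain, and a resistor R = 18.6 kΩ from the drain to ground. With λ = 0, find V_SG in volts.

With gate tied to drain, V_SG = V_SD ≥ V_SG − |V_th|, so the device is in saturation.
k_p = μ_pC_ox · (W/L) = 7.5 mA/V².
KCL at the drain: ½ k_p (V_SG − |V_th|)² = (V_DD − V_SG)/R.
Let x = V_SG − 0.924. Then 69.8 x² + x − 2.276 = 0, giving x = 0.174 V (positive root), so V_SG = 1.1 V.
I_D = (V_DD − V_SG)/R = (3.2 − 1.1) / 18.6 = 0.113 mA.

V_SG = 1.10 V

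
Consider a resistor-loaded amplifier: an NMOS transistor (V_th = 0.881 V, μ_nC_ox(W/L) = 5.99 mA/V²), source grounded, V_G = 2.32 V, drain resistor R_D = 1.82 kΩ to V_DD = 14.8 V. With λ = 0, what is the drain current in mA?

V_GS = V_G = 2.32 V, so V_ov = 2.32 − 0.881 = 1.44 V.
Assume saturation: I_D = ½ k_n V_ov² = 0.5 × 5.99 × 1.44² = 6.2 mA, giving V_DS = V_DD − I_D R_D = 14.8 − 6.2 × 1.82 = 3.51 V.
V_DS = 3.51 V ≥ V_ov = 1.44 V, confirming saturation.

I_D = 6.20 mA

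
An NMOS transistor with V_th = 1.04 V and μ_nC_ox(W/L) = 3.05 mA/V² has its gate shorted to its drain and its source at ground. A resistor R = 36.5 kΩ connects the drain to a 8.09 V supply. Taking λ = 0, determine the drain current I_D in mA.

With gate tied to drain, V_GS = V_DS ≥ V_GS − V_th, so the device is in saturation.
KCL at the drain: ½ k_n (V_GS − V_th)² = (V_DD − V_GS)/R.
Let x = V_GS − 1.04. Then 55.7 x² + x − 7.05 = 0, giving x = 0.347 V (positive root), so V_GS = 1.39 V.
I_D = (V_DD − V_GS)/R = (8.09 − 1.39) / 36.5 = 0.184 mA.

I_D = 0.184 mA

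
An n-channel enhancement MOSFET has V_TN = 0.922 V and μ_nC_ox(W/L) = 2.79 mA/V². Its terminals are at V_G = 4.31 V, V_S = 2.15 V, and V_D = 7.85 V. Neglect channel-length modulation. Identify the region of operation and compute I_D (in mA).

V_GS = V_G − V_S = 4.31 − 2.15 = 2.16 V; V_DS = V_D − V_S = 7.85 − 2.15 = 5.7 V.
V_ov = V_GS − V_TN = 2.16 − 0.922 = 1.24 V.
Since V_DS = 5.7 V ≥ V_ov = 1.24 V, the device is in saturation.
I_D = ½ k_n V_ov² = 0.5 × 2.79 × 1.24² = 2.14 mA.

Saturation; I_D = 2.14 mA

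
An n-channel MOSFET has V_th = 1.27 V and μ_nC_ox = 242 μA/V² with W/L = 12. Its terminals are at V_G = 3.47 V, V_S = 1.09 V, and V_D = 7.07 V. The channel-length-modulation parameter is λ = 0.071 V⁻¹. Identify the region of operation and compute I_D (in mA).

V_GS = V_G − V_S = 3.47 − 1.09 = 2.38 V; V_DS = V_D − V_S = 7.07 − 1.09 = 5.98 V.
k_n = μ_nC_ox · (W/L) = 2.904 mA/V².
V_ov = V_GS − V_th = 2.38 − 1.27 = 1.11 V.
Since V_DS = 5.98 V ≥ V_ov = 1.11 V, the device is in saturation.
I_D = ½ k_n V_ov² (1 + λ V_DS) = 0.5 × 2.904 × 1.11² × (1 + 0.071 × 5.98) = 2.55 mA.

Saturation; I_D = 2.55 mA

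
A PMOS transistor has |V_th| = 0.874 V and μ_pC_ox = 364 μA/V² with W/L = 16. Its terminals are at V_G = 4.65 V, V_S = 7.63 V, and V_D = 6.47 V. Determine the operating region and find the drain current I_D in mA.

Triode; I_D = 10.3 mA

V_SG = V_S − V_G = 7.63 − 4.65 = 2.98 V; V_SD = V_S − V_D = 7.63 − 6.47 = 1.16 V.
k_p = μ_pC_ox · (W/L) = 5.824 mA/V².
V_ov = V_SG − |V_th| = 2.98 − 0.874 = 2.11 V.
Since V_SD = 1.16 V < V_ov = 2.11 V, the device is in the triode region.
I_D = k_p [V_ov · V_SD − ½ V_SD²] = 5.824 × [2.11 × 1.16 − 0.5 × 1.16²] = 10.3 mA.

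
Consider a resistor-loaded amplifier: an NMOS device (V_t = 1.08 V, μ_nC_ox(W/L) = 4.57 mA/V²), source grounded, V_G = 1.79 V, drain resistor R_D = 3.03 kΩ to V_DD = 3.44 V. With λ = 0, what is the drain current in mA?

V_GS = V_G = 1.79 V, so V_ov = 1.79 − 1.08 = 0.71 V.
Assume saturation: I_D = ½ k_n V_ov² = 0.5 × 4.57 × 0.71² = 1.15 mA, giving V_DS = V_DD − I_D R_D = 3.44 − 1.15 × 3.03 = -0.0502 V.
But -0.0502 V < V_ov = 0.71 V, so the device is actually in triode.
In triode I_D = k_n[V_ov V_DS − ½ V_DS²] and I_D = (V_DD − V_DS)/R_D. Equating: 6.92 V_DS² − 10.83 V_DS + 3.44 = 0, giving V_DS = 0.443 V (the root below V_ov).
I_D = (3.44 − 0.443) / 3.03 = 0.989 mA.

I_D = 0.989 mA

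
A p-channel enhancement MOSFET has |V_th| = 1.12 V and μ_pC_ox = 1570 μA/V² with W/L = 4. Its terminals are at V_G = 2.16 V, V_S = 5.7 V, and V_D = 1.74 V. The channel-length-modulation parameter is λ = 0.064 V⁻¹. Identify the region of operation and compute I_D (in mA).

Saturation; I_D = 23.0 mA

V_SG = V_S − V_G = 5.7 − 2.16 = 3.54 V; V_SD = V_S − V_D = 5.7 − 1.74 = 3.96 V.
k_p = μ_pC_ox · (W/L) = 6.28 mA/V².
V_ov = V_SG − |V_th| = 3.54 − 1.12 = 2.42 V.
Since V_SD = 3.96 V ≥ V_ov = 2.42 V, the device is in saturation.
I_D = ½ k_p V_ov² (1 + λ V_SD) = 0.5 × 6.28 × 2.42² × (1 + 0.064 × 3.96) = 23 mA.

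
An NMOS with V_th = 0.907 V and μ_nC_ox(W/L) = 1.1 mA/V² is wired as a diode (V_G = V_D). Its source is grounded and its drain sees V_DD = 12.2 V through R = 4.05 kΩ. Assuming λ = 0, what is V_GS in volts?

V_GS = 2.95 V

With gate tied to drain, V_GS = V_DS ≥ V_GS − V_th, so the device is in saturation.
KCL at the drain: ½ k_n (V_GS − V_th)² = (V_DD − V_GS)/R.
Let x = V_GS − 0.907. Then 2.23 x² + x − 11.29 = 0, giving x = 2.04 V (positive root), so V_GS = 2.95 V.
I_D = (V_DD − V_GS)/R = (12.2 − 2.95) / 4.05 = 2.29 mA.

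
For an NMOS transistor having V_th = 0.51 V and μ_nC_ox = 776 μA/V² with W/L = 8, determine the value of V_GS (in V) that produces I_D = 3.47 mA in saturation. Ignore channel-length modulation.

V_GS = 1.57 V

k_n = μ_nC_ox · (W/L) = 6.208 mA/V².
In saturation I_D = ½ k_n (V_GS − V_th)², so V_GS − V_th = √(2 I_D / k_n) = √(2 × 3.47 / 6.208) = 1.06 V.
V_GS = 0.51 + 1.06 = 1.57 V.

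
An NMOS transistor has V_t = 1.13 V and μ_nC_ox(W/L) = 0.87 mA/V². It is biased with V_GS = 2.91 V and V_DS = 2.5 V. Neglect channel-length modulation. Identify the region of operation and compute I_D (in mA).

Saturation; I_D = 1.38 mA

V_ov = V_GS − V_t = 2.91 − 1.13 = 1.78 V.
Since V_DS = 2.5 V ≥ V_ov = 1.78 V, the device is in saturation.
I_D = ½ k_n V_ov² = 0.5 × 0.87 × 1.78² = 1.38 mA.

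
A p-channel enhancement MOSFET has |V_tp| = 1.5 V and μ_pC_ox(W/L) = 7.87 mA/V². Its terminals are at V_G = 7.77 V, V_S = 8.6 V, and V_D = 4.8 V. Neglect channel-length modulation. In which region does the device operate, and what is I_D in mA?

V_SG = V_S − V_G = 8.6 − 7.77 = 0.83 V; V_SD = V_S − V_D = 8.6 − 4.8 = 3.8 V.
V_SG = 0.83 V < |V_tp| = 1.5 V, so the transistor is in cutoff.

Cutoff; I_D = 0 mA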